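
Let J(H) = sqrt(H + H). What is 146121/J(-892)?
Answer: -146121*I*sqrt(446)/892 ≈ -3459.5*I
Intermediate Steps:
J(H) = sqrt(2)*sqrt(H) (J(H) = sqrt(2*H) = sqrt(2)*sqrt(H))
146121/J(-892) = 146121/((sqrt(2)*sqrt(-892))) = 146121/((sqrt(2)*(2*I*sqrt(223)))) = 146121/((2*I*sqrt(446))) = 146121*(-I*sqrt(446)/892) = -146121*I*sqrt(446)/892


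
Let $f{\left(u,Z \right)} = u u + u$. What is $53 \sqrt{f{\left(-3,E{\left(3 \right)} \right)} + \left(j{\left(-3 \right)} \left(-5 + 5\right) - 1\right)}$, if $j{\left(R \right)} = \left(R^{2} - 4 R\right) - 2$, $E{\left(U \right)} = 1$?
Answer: $53 \sqrt{5} \approx 118.51$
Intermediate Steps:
$f{\left(u,Z \right)} = u + u^{2}$ ($f{\left(u,Z \right)} = u^{2} + u = u + u^{2}$)
$j{\left(R \right)} = -2 + R^{2} - 4 R$
$53 \sqrt{f{\left(-3,E{\left(3 \right)} \right)} + \left(j{\left(-3 \right)} \left(-5 + 5\right) - 1\right)} = 53 \sqrt{- 3 \left(1 - 3\right) - \left(1 - \left(-2 + \left(-3\right)^{2} - -12\right) \left(-5 + 5\right)\right)} = 53 \sqrt{\left(-3\right) \left(-2\right) - \left(1 - \left(-2 + 9 + 12\right) 0\right)} = 53 \sqrt{6 + \left(19 \cdot 0 - 1\right)} = 53 \sqrt{6 + \left(0 - 1\right)} = 53 \sqrt{6 - 1} = 53 \sqrt{5}$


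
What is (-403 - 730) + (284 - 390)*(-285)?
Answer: 29077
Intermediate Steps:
(-403 - 730) + (284 - 390)*(-285) = -1133 - 106*(-285) = -1133 + 30210 = 29077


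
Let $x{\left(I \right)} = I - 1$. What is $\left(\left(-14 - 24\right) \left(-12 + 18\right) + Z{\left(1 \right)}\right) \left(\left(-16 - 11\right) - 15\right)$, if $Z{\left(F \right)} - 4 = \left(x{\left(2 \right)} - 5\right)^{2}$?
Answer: $8736$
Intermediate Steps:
$x{\left(I \right)} = -1 + I$
$Z{\left(F \right)} = 20$ ($Z{\left(F \right)} = 4 + \left(\left(-1 + 2\right) - 5\right)^{2} = 4 + \left(1 - 5\right)^{2} = 4 + \left(-4\right)^{2} = 4 + 16 = 20$)
$\left(\left(-14 - 24\right) \left(-12 + 18\right) + Z{\left(1 \right)}\right) \left(\left(-16 - 11\right) - 15\right) = \left(\left(-14 - 24\right) \left(-12 + 18\right) + 20\right) \left(\left(-16 - 11\right) - 15\right) = \left(\left(-38\right) 6 + 20\right) \left(-27 - 15\right) = \left(-228 + 20\right) \left(-42\right) = \left(-208\right) \left(-42\right) = 8736$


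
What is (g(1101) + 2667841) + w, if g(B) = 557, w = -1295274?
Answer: 1373124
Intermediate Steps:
(g(1101) + 2667841) + w = (557 + 2667841) - 1295274 = 2668398 - 1295274 = 1373124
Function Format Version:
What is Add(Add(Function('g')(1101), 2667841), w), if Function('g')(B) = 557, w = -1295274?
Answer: 1373124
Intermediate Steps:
Add(Add(Function('g')(1101), 2667841), w) = Add(Add(557, 2667841), -1295274) = Add(2668398, -1295274) = 1373124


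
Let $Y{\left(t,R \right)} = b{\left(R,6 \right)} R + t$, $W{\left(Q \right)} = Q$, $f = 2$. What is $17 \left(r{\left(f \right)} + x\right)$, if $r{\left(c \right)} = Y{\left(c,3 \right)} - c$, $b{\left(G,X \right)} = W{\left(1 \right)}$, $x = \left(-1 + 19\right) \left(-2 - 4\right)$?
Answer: $-1785$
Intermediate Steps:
$x = -108$ ($x = 18 \left(-6\right) = -108$)
$b{\left(G,X \right)} = 1$
$Y{\left(t,R \right)} = R + t$ ($Y{\left(t,R \right)} = 1 R + t = R + t$)
$r{\left(c \right)} = 3$ ($r{\left(c \right)} = \left(3 + c\right) - c = 3$)
$17 \left(r{\left(f \right)} + x\right) = 17 \left(3 - 108\right) = 17 \left(-105\right) = -1785$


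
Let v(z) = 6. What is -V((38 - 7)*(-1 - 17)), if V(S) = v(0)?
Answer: -6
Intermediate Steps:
V(S) = 6
-V((38 - 7)*(-1 - 17)) = -1*6 = -6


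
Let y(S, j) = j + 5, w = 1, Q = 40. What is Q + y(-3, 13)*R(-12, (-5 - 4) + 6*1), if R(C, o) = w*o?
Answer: -14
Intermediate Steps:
y(S, j) = 5 + j
R(C, o) = o (R(C, o) = 1*o = o)
Q + y(-3, 13)*R(-12, (-5 - 4) + 6*1) = 40 + (5 + 13)*((-5 - 4) + 6*1) = 40 + 18*(-9 + 6) = 40 + 18*(-3) = 40 - 54 = -14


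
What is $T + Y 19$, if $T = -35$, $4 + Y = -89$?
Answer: $-1802$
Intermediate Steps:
$Y = -93$ ($Y = -4 - 89 = -93$)
$T + Y 19 = -35 - 1767 = -1802$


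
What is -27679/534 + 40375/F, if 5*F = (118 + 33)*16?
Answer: 229937/7248 ≈ 31.724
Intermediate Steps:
F = 2416/5 (F = ((118 + 33)*16)/5 = (151*16)/5 = (⅕)*2416 = 2416/5 ≈ 483.20)
-27679/534 + 40375/F = -27679/534 + 40375/(2416/5) = -27679*1/534 + 40375*(5/2416) = -311/6 + 201875/2416 = 229937/7248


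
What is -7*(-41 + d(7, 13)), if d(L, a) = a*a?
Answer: -896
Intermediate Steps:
d(L, a) = a²
-7*(-41 + d(7, 13)) = -7*(-41 + 13²) = -7*(-41 + 169) = -7*128 = -896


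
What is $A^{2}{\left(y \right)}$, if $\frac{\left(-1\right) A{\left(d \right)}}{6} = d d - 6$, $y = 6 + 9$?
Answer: $1726596$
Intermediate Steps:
$y = 15$
$A{\left(d \right)} = 36 - 6 d^{2}$ ($A{\left(d \right)} = - 6 \left(d d - 6\right) = - 6 \left(d^{2} - 6\right) = - 6 \left(-6 + d^{2}\right) = 36 - 6 d^{2}$)
$A^{2}{\left(y \right)} = \left(36 - 6 \cdot 15^{2}\right)^{2} = \left(36 - 1350\right)^{2} = \left(-1314\right)^{2} = 1726596$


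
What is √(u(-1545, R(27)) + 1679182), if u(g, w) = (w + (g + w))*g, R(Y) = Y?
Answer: √3982777 ≈ 1995.7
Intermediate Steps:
u(g, w) = g*(g + 2*w) (u(g, w) = (g + 2*w)*g = g*(g + 2*w))
√(u(-1545, R(27)) + 1679182) = √(-1545*(-1545 + 2*27) + 1679182) = √(-1545*(-1545 + 54) + 1679182) = √(-1545*(-1491) + 1679182) = √(2303595 + 1679182) = √3982777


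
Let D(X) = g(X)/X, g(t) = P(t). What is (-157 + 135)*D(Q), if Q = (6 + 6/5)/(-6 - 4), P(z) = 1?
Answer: 275/9 ≈ 30.556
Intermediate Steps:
g(t) = 1
Q = -18/25 (Q = (6 + 6*(1/5))/(-10) = (6 + 6/5)*(-1/10) = (36/5)*(-1/10) = -18/25 ≈ -0.72000)
D(X) = 1/X
(-157 + 135)*D(Q) = (-157 + 135)/(-18/25) = -22*(-25/18) = 275/9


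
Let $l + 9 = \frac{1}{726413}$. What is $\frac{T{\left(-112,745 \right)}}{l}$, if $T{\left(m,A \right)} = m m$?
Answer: $- \frac{2278031168}{1634429} \approx -1393.8$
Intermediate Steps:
$l = - \frac{6537716}{726413}$ ($l = -9 + \frac{1}{726413} = - \frac{6537716}{726413} \approx -9.0$)
$T{\left(m,A \right)} = m^{2}$
$\frac{T{\left(-112,745 \right)}}{l} = \frac{\left(-112\right)^{2}}{- \frac{6537716}{726413}} = 12544 \left(- \frac{726413}{6537716}\right) = - \frac{2278031168}{1634429}$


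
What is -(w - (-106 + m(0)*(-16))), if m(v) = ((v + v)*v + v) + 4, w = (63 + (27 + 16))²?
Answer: -11406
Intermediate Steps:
w = 11236 (w = (63 + 43)² = 106² = 11236)
m(v) = 4 + v + 2*v² (m(v) = ((2*v)*v + v) + 4 = (2*v² + v) + 4 = (v + 2*v²) + 4 = 4 + v + 2*v²)
-(w - (-106 + m(0)*(-16))) = -(11236 - (-106 + (4 + 0 + 2*0²)*(-16))) = -(11236 - (-106 + (4 + 0 + 2*0)*(-16))) = -(11236 - (-106 + (4 + 0 + 0)*(-16))) = -(11236 - (-106 + 4*(-16))) = -(11236 - (-106 - 64)) = -(11236 - 1*(-170)) = -(11236 + 170) = -1*11406 = -11406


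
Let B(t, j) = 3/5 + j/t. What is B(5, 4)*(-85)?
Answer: -119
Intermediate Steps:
B(t, j) = ⅗ + j/t (B(t, j) = 3*(⅕) + j/t = ⅗ + j/t)
B(5, 4)*(-85) = (⅗ + 4/5)*(-85) = (⅗ + 4*(⅕))*(-85) = (⅗ + ⅘)*(-85) = (7/5)*(-85) = -119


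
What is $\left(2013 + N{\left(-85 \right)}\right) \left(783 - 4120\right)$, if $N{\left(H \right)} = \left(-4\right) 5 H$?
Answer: $-12390281$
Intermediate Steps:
$N{\left(H \right)} = - 20 H$
$\left(2013 + N{\left(-85 \right)}\right) \left(783 - 4120\right) = \left(2013 - -1700\right) \left(783 - 4120\right) = \left(2013 + 1700\right) \left(-3337\right) = 3713 \left(-3337\right) = -12390281$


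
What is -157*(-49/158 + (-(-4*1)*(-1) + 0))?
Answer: 106917/158 ≈ 676.69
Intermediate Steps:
-157*(-49/158 + (-(-4*1)*(-1) + 0)) = -157*(-49*1/158 + (-(-4)*(-1) + 0)) = -157*(-49/158 + (-1*4 + 0)) = -157*(-49/158 + (-4 + 0)) = -157*(-49/158 - 4) = -157*(-681/158) = 106917/158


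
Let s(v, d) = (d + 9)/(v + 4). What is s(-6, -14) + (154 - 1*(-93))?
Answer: 499/2 ≈ 249.50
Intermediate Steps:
s(v, d) = (9 + d)/(4 + v)
s(-6, -14) + (154 - 1*(-93)) = (9 - 14)/(4 - 6) + (154 - 1*(-93)) = -5/(-2) + (154 + 93) = -1/2*(-5) + 247 = 5/2 + 247 = 499/2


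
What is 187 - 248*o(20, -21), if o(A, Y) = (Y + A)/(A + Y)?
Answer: -61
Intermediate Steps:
o(A, Y) = 1 (o(A, Y) = (A + Y)/(A + Y) = 1)
187 - 248*o(20, -21) = 187 - 248*1 = 187 - 248 = -61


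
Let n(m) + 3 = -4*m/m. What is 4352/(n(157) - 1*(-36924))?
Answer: 4352/36917 ≈ 0.11789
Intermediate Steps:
n(m) = -7 (n(m) = -3 - 4*m/m = -3 - 4*1 = -3 - 4 = -7)
4352/(n(157) - 1*(-36924)) = 4352/(-7 - 1*(-36924)) = 4352/(-7 + 36924) = 4352/36917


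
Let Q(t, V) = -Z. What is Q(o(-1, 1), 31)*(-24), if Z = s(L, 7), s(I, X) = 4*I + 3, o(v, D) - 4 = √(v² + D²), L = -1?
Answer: -24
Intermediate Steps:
o(v, D) = 4 + √(D² + v²) (o(v, D) = 4 + √(v² + D²) = 4 + √(D² + v²))
s(I, X) = 3 + 4*I
Z = -1 (Z = 3 + 4*(-1) = 3 - 4 = -1)
Q(t, V) = 1 (Q(t, V) = -1*(-1) = 1)
Q(o(-1, 1), 31)*(-24) = 1*(-24) = -24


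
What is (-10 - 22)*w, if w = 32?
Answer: -1024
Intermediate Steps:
(-10 - 22)*w = (-10 - 22)*32 = -32*32 = -1024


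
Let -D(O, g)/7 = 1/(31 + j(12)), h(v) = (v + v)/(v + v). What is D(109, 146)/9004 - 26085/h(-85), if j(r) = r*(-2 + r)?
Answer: -35465270347/1359604 ≈ -26085.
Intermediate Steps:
h(v) = 1 (h(v) = (2*v)/((2*v)) = (2*v)*(1/(2*v)) = 1)
D(O, g) = -7/151 (D(O, g) = -7/(31 + 12*(-2 + 12)) = -7/(31 + 12*10) = -7/(31 + 120) = -7/151)
D(109, 146)/9004 - 26085/h(-85) = -7/151/9004 - 26085/1 = -7/151*1/9004 - 26085*1 = -7/1359604 - 26085 = -35465270347/1359604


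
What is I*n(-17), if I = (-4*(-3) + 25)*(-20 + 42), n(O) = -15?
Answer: -12210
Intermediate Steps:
I = 814 (I = (12 + 25)*22 = 37*22 = 814)
I*n(-17) = 814*(-15) = -12210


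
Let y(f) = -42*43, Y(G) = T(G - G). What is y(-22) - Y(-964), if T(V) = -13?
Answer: -1793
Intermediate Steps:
Y(G) = -13
y(f) = -1806
y(-22) - Y(-964) = -1806 - 1*(-13) = -1806 + 13 = -1793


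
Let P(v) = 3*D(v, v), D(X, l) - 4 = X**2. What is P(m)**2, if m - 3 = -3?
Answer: 144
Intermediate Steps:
D(X, l) = 4 + X**2
m = 0 (m = 3 - 3 = 0)
P(v) = 12 + 3*v**2 (P(v) = 3*(4 + v**2) = 12 + 3*v**2)
P(m)**2 = (12 + 3*0**2)**2 = (12 + 3*0)**2 = (12 + 0)**2 = 12**2 = 144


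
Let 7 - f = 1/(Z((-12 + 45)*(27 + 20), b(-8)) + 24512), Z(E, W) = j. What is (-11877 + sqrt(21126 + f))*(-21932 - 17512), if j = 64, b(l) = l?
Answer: 468476388 - 3287*sqrt(3116187642)/32 ≈ 4.6274e+8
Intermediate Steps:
Z(E, W) = 64
f = 172031/24576 (f = 7 - 1/(64 + 24512) = 7 - 1/24576 = 172031/24576 ≈ 7.0000)
(-11877 + sqrt(21126 + f))*(-21932 - 17512) = (-11877 + sqrt(21126 + 172031/24576))*(-21932 - 17512) = (-11877 + sqrt(519364607/24576))*(-39444) = (-11877 + sqrt(3116187642)/384)*(-39444) = 468476388 - 3287*sqrt(3116187642)/32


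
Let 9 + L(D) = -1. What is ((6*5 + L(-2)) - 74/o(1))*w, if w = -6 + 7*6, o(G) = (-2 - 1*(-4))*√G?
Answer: -612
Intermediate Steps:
L(D) = -10 (L(D) = -9 - 1 = -10)
o(G) = 2*√G (o(G) = (-2 + 4)*√G = 2*√G)
w = 36 (w = -6 + 42 = 36)
((6*5 + L(-2)) - 74/o(1))*w = ((6*5 - 10) - 74/(2*√1))*36 = ((30 - 10) - 74/(2*1))*36 = (20 - 74/2)*36 = (20 - 74*½)*36 = (20 - 37)*36 = -17*36 = -612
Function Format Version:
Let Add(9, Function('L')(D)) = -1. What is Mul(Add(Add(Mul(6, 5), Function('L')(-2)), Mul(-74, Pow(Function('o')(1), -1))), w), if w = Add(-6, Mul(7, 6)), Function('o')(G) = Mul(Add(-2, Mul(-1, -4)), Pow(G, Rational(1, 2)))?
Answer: -612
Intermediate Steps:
Function('L')(D) = -10 (Function('L')(D) = Add(-9, -1) = -10)
Function('o')(G) = Mul(2, Pow(G, Rational(1, 2))) (Function('o')(G) = Mul(Add(-2, 4), Pow(G, Rational(1, 2))) = Mul(2, Pow(G, Rational(1, 2))))
w = 36 (w = Add(-6, 42) = 36)
Mul(Add(Add(Mul(6, 5), Function('L')(-2)), Mul(-74, Pow(Function('o')(1), -1))), w) = Mul(Add(Add(Mul(6, 5), -10), Mul(-74, Pow(Mul(2, Pow(1, Rational(1, 2))), -1))), 36) = Mul(Add(Add(30, -10), Mul(-74, Pow(Mul(2, 1), -1))), 36) = Mul(Add(20, Mul(-74, Pow(2, -1))), 36) = Mul(Add(20, Mul(-74, Rational(1, 2))), 36) = Mul(Add(20, -37), 36) = Mul(-17, 36) = -612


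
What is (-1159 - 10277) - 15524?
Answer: -26960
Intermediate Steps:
(-1159 - 10277) - 15524 = -11436 - 15524 = -26960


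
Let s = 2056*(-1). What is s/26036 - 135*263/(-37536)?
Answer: 3069689/3540896 ≈ 0.86692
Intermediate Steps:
s = -2056
s/26036 - 135*263/(-37536) = -2056/26036 - 135*263/(-37536) = -2056*1/26036 - 35505*(-1/37536) = -514/6509 + 11835/12512 = 3069689/3540896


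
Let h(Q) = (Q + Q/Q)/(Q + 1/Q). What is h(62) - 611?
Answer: -2345389/3845 ≈ -609.98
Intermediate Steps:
h(Q) = (1 + Q)/(Q + 1/Q) (h(Q) = (Q + 1)/(Q + 1/Q) = (1 + Q)/(Q + 1/Q))
h(62) - 611 = 62*(1 + 62)/(1 + 62²) - 611 = 62*63/(1 + 3844) - 611 = 62*63/3845 - 611 = 62*(1/3845)*63 - 611 = 3906/3845 - 611 = -2345389/3845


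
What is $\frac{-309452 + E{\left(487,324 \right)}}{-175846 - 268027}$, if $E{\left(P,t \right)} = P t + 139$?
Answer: $\frac{151525}{443873} \approx 0.34137$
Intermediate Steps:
$E{\left(P,t \right)} = 139 + P t$
$\frac{-309452 + E{\left(487,324 \right)}}{-175846 - 268027} = \frac{-309452 + \left(139 + 487 \cdot 324\right)}{-175846 - 268027} = \frac{-309452 + \left(139 + 157788\right)}{-175846 - 268027} = \frac{-309452 + 157927}{-175846 - 268027} = - \frac{151525}{-443873} = \left(-151525\right) \left(- \frac{1}{443873}\right) = \frac{151525}{443873}$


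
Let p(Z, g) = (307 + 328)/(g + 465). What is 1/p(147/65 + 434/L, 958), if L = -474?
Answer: 1423/635 ≈ 2.2409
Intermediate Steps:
p(Z, g) = 635/(465 + g)
1/p(147/65 + 434/L, 958) = 1/(635/(465 + 958)) = 1/(635/1423) = 1423/635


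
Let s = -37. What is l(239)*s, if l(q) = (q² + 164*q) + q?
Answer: -3572572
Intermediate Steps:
l(q) = q² + 165*q
l(239)*s = (239*(165 + 239))*(-37) = (239*404)*(-37) = 96556*(-37) = -3572572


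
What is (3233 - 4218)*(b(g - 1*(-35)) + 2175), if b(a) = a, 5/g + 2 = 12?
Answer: -4354685/2 ≈ -2.1773e+6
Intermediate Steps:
g = ½ (g = 5/(-2 + 12) = 5/10 = 5*(⅒) = ½ ≈ 0.50000)
(3233 - 4218)*(b(g - 1*(-35)) + 2175) = (3233 - 4218)*((½ - 1*(-35)) + 2175) = -985*((½ + 35) + 2175) = -985*(71/2 + 2175) = -985*4421/2 = -4354685/2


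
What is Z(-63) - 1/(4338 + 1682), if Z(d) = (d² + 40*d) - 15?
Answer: 8632679/6020 ≈ 1434.0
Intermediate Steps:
Z(d) = -15 + d² + 40*d
Z(-63) - 1/(4338 + 1682) = (-15 + (-63)² + 40*(-63)) - 1/(4338 + 1682) = (-15 + 3969 - 2520) - 1/6020 = 1434 - 1*1/6020 = 1434 - 1/6020 = 8632679/6020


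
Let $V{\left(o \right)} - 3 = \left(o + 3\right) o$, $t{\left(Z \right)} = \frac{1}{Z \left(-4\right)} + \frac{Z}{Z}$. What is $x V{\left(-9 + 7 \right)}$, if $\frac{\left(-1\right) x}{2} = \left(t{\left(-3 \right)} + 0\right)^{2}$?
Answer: $- \frac{169}{72} \approx -2.3472$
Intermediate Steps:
$t{\left(Z \right)} = 1 - \frac{1}{4 Z}$ ($t{\left(Z \right)} = \frac{1}{Z} \left(- \frac{1}{4}\right) + 1 = - \frac{1}{4 Z} + 1 = 1 - \frac{1}{4 Z}$)
$V{\left(o \right)} = 3 + o \left(3 + o\right)$ ($V{\left(o \right)} = 3 + \left(o + 3\right) o = 3 + \left(3 + o\right) o = 3 + o \left(3 + o\right)$)
$x = - \frac{169}{72}$ ($x = - 2 \left(\frac{- \frac{1}{4} - 3}{-3} + 0\right)^{2} = - 2 \left(\left(- \frac{1}{3}\right) \left(- \frac{13}{4}\right) + 0\right)^{2} = - 2 \left(\frac{13}{12} + 0\right)^{2} = - 2 \left(\frac{13}{12}\right)^{2} = \left(-2\right) \frac{169}{144} = - \frac{169}{72} \approx -2.3472$)
$x V{\left(-9 + 7 \right)} = - \frac{169 \left(3 + \left(-9 + 7\right)^{2} + 3 \left(-9 + 7\right)\right)}{72} = - \frac{169 \left(3 + \left(-2\right)^{2} + 3 \left(-2\right)\right)}{72} = - \frac{169 \left(3 + 4 - 6\right)}{72} = \left(- \frac{169}{72}\right) 1 = - \frac{169}{72}$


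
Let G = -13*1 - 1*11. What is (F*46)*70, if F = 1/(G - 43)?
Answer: -3220/67 ≈ -48.060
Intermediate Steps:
G = -24 (G = -13 - 11 = -24)
F = -1/67 (F = 1/(-24 - 43) = 1/(-67) = -1/67 ≈ -0.014925)
(F*46)*70 = -1/67*46*70 = -46/67*70 = -3220/67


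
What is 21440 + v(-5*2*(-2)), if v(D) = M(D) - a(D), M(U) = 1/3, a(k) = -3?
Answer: 64330/3 ≈ 21443.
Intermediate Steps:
M(U) = ⅓
v(D) = 10/3 (v(D) = ⅓ - 1*(-3) = ⅓ + 3 = 10/3)
21440 + v(-5*2*(-2)) = 21440 + 10/3 = 64330/3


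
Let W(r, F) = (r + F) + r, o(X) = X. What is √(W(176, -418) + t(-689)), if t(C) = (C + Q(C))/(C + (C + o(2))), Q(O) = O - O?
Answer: I*√7750922/344 ≈ 8.0932*I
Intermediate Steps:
Q(O) = 0
W(r, F) = F + 2*r (W(r, F) = (F + r) + r = F + 2*r)
t(C) = C/(2 + 2*C) (t(C) = (C + 0)/(C + (C + 2)) = C/(C + (2 + C)) = C/(2 + 2*C))
√(W(176, -418) + t(-689)) = √((-418 + 2*176) + (½)*(-689)/(1 - 689)) = √((-418 + 352) + (½)*(-689)/(-688)) = √(-66 + (½)*(-689)*(-1/688)) = √(-66 + 689/1376) = √(-90127/1376) = I*√7750922/344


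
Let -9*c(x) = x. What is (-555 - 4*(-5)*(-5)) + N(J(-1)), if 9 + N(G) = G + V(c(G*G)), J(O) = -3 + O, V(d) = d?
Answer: -6028/9 ≈ -669.78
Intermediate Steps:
c(x) = -x/9
N(G) = -9 + G - G²/9 (N(G) = -9 + (G - G*G/9) = -9 + (G - G²/9) = -9 + G - G²/9)
(-555 - 4*(-5)*(-5)) + N(J(-1)) = (-555 - 4*(-5)*(-5)) + (-9 + (-3 - 1) - (-3 - 1)²/9) = (-555 + 20*(-5)) + (-9 - 4 - ⅑*(-4)²) = (-555 - 100) + (-9 - 4 - ⅑*16) = -655 + (-9 - 4 - 16/9) = -655 - 133/9 = -6028/9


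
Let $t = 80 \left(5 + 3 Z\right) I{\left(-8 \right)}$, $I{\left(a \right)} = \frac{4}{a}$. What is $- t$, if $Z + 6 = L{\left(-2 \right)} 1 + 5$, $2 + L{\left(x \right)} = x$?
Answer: $-400$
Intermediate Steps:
$L{\left(x \right)} = -2 + x$
$Z = -5$ ($Z = -6 + \left(\left(-2 - 2\right) 1 + 5\right) = -6 + \left(\left(-4\right) 1 + 5\right) = -6 + \left(-4 + 5\right) = -6 + 1 = -5$)
$t = 400$ ($t = 80 \left(5 + 3 \left(-5\right)\right) \frac{4}{-8} = 80 \left(5 - 15\right) 4 \left(- \frac{1}{8}\right) = 80 \left(-10\right) \left(- \frac{1}{2}\right) = \left(-800\right) \left(- \frac{1}{2}\right) = 400$)
$- t = \left(-1\right) 400 = -400$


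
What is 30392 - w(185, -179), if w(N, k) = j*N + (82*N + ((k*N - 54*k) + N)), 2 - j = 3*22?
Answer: 50326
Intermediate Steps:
j = -64 (j = 2 - 3*22 = 2 - 1*66 = 2 - 66 = -64)
w(N, k) = -54*k + 19*N + N*k (w(N, k) = -64*N + (82*N + ((k*N - 54*k) + N)) = -64*N + (82*N + ((N*k - 54*k) + N)) = -64*N + (82*N + ((-54*k + N*k) + N)) = -64*N + (82*N + (N - 54*k + N*k)) = -64*N + (-54*k + 83*N + N*k) = -54*k + 19*N + N*k)
30392 - w(185, -179) = 30392 - (-54*(-179) + 19*185 + 185*(-179)) = 30392 - (9666 + 3515 - 33115) = 30392 - 1*(-19934) = 30392 + 19934 = 50326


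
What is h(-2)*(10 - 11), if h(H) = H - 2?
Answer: 4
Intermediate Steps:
h(H) = -2 + H
h(-2)*(10 - 11) = (-2 - 2)*(10 - 11) = -4*(-1) = 4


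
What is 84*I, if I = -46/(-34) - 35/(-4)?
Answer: 14427/17 ≈ 848.65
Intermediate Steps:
I = 687/68 (I = -46*(-1/34) - 35*(-¼) = 23/17 + 35/4 = 687/68 ≈ 10.103)
84*I = 84*(687/68) = 14427/17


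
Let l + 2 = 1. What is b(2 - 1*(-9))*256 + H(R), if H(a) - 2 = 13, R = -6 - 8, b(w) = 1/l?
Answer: -241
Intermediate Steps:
l = -1 (l = -2 + 1 = -1)
b(w) = -1 (b(w) = 1/(-1) = -1)
R = -14
H(a) = 15 (H(a) = 2 + 13 = 15)
b(2 - 1*(-9))*256 + H(R) = -1*256 + 15 = -256 + 15 = -241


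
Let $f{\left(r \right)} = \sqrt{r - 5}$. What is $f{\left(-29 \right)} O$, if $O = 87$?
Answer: $87 i \sqrt{34} \approx 507.29 i$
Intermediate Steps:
$f{\left(r \right)} = \sqrt{-5 + r}$
$f{\left(-29 \right)} O = \sqrt{-5 - 29} \cdot 87 = \sqrt{-34} \cdot 87 = i \sqrt{34} \cdot 87 = 87 i \sqrt{34}$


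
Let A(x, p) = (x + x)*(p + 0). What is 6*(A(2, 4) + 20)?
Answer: 216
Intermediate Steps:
A(x, p) = 2*p*x (A(x, p) = (2*x)*p = 2*p*x)
6*(A(2, 4) + 20) = 6*(2*4*2 + 20) = 6*(16 + 20) = 6*36 = 216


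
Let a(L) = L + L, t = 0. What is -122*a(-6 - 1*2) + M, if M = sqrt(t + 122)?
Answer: 1952 + sqrt(122) ≈ 1963.0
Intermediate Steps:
a(L) = 2*L
M = sqrt(122) (M = sqrt(0 + 122) = sqrt(122) ≈ 11.045)
-122*a(-6 - 1*2) + M = -244*(-6 - 1*2) + sqrt(122) = -244*(-6 - 2) + sqrt(122) = -244*(-8) + sqrt(122) = -122*(-16) + sqrt(122) = 1952 + sqrt(122)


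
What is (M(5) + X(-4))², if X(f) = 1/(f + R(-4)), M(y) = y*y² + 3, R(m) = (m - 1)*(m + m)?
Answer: 21242881/1296 ≈ 16391.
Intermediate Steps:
R(m) = 2*m*(-1 + m) (R(m) = (-1 + m)*(2*m) = 2*m*(-1 + m))
M(y) = 3 + y³ (M(y) = y³ + 3 = 3 + y³)
X(f) = 1/(40 + f) (X(f) = 1/(f + 2*(-4)*(-1 - 4)) = 1/(f + 2*(-4)*(-5)) = 1/(f + 40) = 1/(40 + f))
(M(5) + X(-4))² = ((3 + 5³) + 1/(40 - 4))² = ((3 + 125) + 1/36)² = (128 + 1/36)² = (4609/36)² = 21242881/1296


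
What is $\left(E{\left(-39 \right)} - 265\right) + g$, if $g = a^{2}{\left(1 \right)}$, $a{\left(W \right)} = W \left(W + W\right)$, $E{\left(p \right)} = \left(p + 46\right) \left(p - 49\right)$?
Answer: $-877$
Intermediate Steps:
$E{\left(p \right)} = \left(-49 + p\right) \left(46 + p\right)$ ($E{\left(p \right)} = \left(46 + p\right) \left(-49 + p\right) = \left(-49 + p\right) \left(46 + p\right)$)
$a{\left(W \right)} = 2 W^{2}$ ($a{\left(W \right)} = W 2 W = 2 W^{2}$)
$g = 4$ ($g = \left(2 \cdot 1^{2}\right)^{2} = \left(2 \cdot 1\right)^{2} = 2^{2} = 4$)
$\left(E{\left(-39 \right)} - 265\right) + g = \left(\left(-2254 + \left(-39\right)^{2} - -117\right) - 265\right) + 4 = \left(\left(-2254 + 1521 + 117\right) - 265\right) + 4 = \left(-616 - 265\right) + 4 = -881 + 4 = -877$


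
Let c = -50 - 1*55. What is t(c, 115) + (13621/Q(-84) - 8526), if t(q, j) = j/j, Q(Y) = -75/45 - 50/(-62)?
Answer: -1948753/80 ≈ -24359.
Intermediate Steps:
Q(Y) = -80/93 (Q(Y) = -75*1/45 - 50*(-1/62) = -5/3 + 25/31 = -80/93)
c = -105 (c = -50 - 55 = -105)
t(q, j) = 1
t(c, 115) + (13621/Q(-84) - 8526) = 1 + (13621/(-80/93) - 8526) = 1 + (13621*(-93/80) - 8526) = 1 + (-1266753/80 - 8526) = 1 - 1948833/80 = -1948753/80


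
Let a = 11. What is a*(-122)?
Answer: -1342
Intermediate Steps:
a*(-122) = 11*(-122) = -1342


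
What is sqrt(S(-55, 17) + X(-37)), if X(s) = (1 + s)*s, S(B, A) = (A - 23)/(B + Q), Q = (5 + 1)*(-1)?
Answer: sqrt(4956738)/61 ≈ 36.498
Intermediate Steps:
Q = -6 (Q = 6*(-1) = -6)
S(B, A) = (-23 + A)/(-6 + B) (S(B, A) = (A - 23)/(B - 6) = (-23 + A)/(-6 + B))
X(s) = s*(1 + s)
sqrt(S(-55, 17) + X(-37)) = sqrt((-23 + 17)/(-6 - 55) - 37*(1 - 37)) = sqrt(-6/(-61) - 37*(-36)) = sqrt(-1/61*(-6) + 1332) = sqrt(6/61 + 1332) = sqrt(81258/61) = sqrt(4956738)/61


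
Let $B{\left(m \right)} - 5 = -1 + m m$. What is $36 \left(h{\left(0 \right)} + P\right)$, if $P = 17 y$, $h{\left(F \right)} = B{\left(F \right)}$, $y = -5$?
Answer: $-2916$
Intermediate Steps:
$B{\left(m \right)} = 4 + m^{2}$ ($B{\left(m \right)} = 5 + \left(-1 + m m\right) = 5 + \left(-1 + m^{2}\right) = 4 + m^{2}$)
$h{\left(F \right)} = 4 + F^{2}$
$P = -85$ ($P = 17 \left(-5\right) = -85$)
$36 \left(h{\left(0 \right)} + P\right) = 36 \left(\left(4 + 0^{2}\right) - 85\right) = 36 \left(\left(4 + 0\right) - 85\right) = 36 \left(4 - 85\right) = 36 \left(-81\right) = -2916$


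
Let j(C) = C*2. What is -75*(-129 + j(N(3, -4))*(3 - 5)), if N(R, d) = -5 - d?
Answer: 9375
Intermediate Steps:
j(C) = 2*C
-75*(-129 + j(N(3, -4))*(3 - 5)) = -75*(-129 + (2*(-5 - 1*(-4)))*(3 - 5)) = -75*(-129 + (2*(-5 + 4))*(-2)) = -75*(-129 + (2*(-1))*(-2)) = -75*(-129 - 2*(-2)) = -75*(-129 + 4) = -75*(-125) = 9375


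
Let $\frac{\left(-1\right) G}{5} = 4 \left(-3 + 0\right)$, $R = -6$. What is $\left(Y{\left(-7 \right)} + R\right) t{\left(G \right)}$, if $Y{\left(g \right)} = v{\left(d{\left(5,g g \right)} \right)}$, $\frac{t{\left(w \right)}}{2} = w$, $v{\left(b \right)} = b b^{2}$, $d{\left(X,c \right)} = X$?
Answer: $14280$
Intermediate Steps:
$G = 60$ ($G = - 5 \cdot 4 \left(-3 + 0\right) = - 5 \cdot 4 \left(-3\right) = \left(-5\right) \left(-12\right) = 60$)
$v{\left(b \right)} = b^{3}$
$t{\left(w \right)} = 2 w$
$Y{\left(g \right)} = 125$ ($Y{\left(g \right)} = 5^{3} = 125$)
$\left(Y{\left(-7 \right)} + R\right) t{\left(G \right)} = \left(125 - 6\right) 2 \cdot 60 = 119 \cdot 120 = 14280$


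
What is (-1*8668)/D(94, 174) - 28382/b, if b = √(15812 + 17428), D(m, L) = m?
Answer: -4334/47 - 14191*√8310/8310 ≈ -247.89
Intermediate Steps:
b = 2*√8310 (b = √33240 = 2*√8310 ≈ 182.32)
(-1*8668)/D(94, 174) - 28382/b = -1*8668/94 - 28382*√8310/16620 = -8668*1/94 - 14191*√8310/8310 = -4334/47 - 14191*√8310/8310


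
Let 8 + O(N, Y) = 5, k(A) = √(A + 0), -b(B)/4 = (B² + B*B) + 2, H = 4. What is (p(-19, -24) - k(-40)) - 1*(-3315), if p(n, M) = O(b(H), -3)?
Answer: 3312 - 2*I*√10 ≈ 3312.0 - 6.3246*I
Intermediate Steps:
b(B) = -8 - 8*B² (b(B) = -4*((B² + B*B) + 2) = -4*((B² + B²) + 2) = -4*(2*B² + 2) = -4*(2 + 2*B²) = -8 - 8*B²)
k(A) = √A
O(N, Y) = -3 (O(N, Y) = -8 + 5 = -3)
p(n, M) = -3
(p(-19, -24) - k(-40)) - 1*(-3315) = (-3 - √(-40)) - 1*(-3315) = (-3 - 2*I*√10) + 3315 = 3312 - 2*I*√10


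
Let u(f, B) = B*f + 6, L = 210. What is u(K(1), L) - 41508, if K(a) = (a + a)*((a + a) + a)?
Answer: -40242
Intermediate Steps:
K(a) = 6*a² (K(a) = (2*a)*(2*a + a) = (2*a)*(3*a) = 6*a²)
u(f, B) = 6 + B*f
u(K(1), L) - 41508 = (6 + 210*(6*1²)) - 41508 = (6 + 210*(6*1)) - 41508 = (6 + 210*6) - 41508 = (6 + 1260) - 41508 = 1266 - 41508 = -40242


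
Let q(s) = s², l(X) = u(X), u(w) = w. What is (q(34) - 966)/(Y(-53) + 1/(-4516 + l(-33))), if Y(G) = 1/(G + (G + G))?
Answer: -68712645/2354 ≈ -29190.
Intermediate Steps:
l(X) = X
Y(G) = 1/(3*G) (Y(G) = 1/(G + 2*G) = 1/(3*G))
(q(34) - 966)/(Y(-53) + 1/(-4516 + l(-33))) = (34² - 966)/((⅓)/(-53) + 1/(-4516 - 33)) = (1156 - 966)/((⅓)*(-1/53) + 1/(-4549)) = 190/(-1/159 - 1/4549) = 190/(-4708/723291) = 190*(-723291/4708) = -68712645/2354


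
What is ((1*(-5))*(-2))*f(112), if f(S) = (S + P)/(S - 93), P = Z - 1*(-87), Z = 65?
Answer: 2640/19 ≈ 138.95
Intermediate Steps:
P = 152 (P = 65 - 1*(-87) = 65 + 87 = 152)
f(S) = (152 + S)/(-93 + S) (f(S) = (S + 152)/(S - 93) = (152 + S)/(-93 + S))
((1*(-5))*(-2))*f(112) = ((1*(-5))*(-2))*((152 + 112)/(-93 + 112)) = (-5*(-2))*(264/19) = 10*((1/19)*264) = 10*(264/19) = 2640/19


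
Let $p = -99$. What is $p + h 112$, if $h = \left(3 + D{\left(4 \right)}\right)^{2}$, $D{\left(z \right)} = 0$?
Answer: $909$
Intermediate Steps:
$h = 9$ ($h = \left(3 + 0\right)^{2} = 3^{2} = 9$)
$p + h 112 = -99 + 9 \cdot 112 = -99 + 1008 = 909$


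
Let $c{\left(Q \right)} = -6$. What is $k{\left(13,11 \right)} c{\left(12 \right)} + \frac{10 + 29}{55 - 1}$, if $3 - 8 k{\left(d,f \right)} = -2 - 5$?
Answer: $- \frac{61}{9} \approx -6.7778$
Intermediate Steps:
$k{\left(d,f \right)} = \frac{5}{4}$ ($k{\left(d,f \right)} = \frac{3}{8} - \frac{-2 - 5}{8} = \frac{3}{8} - - \frac{7}{8} = \frac{3}{8} + \frac{7}{8} = \frac{5}{4}$)
$k{\left(13,11 \right)} c{\left(12 \right)} + \frac{10 + 29}{55 - 1} = \frac{5}{4} \left(-6\right) + \frac{10 + 29}{55 - 1} = - \frac{15}{2} + \frac{39}{54} = - \frac{15}{2} + 39 \cdot \frac{1}{54} = - \frac{15}{2} + \frac{13}{18} = - \frac{61}{9}$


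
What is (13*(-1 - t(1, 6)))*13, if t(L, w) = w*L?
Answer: -1183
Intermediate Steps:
t(L, w) = L*w
(13*(-1 - t(1, 6)))*13 = (13*(-1 - 6))*13 = (13*(-7))*13 = -91*13 = -1183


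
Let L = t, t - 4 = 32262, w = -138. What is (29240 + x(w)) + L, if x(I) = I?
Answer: 61368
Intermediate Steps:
t = 32266 (t = 4 + 32262 = 32266)
L = 32266
(29240 + x(w)) + L = (29240 - 138) + 32266 = 29102 + 32266 = 61368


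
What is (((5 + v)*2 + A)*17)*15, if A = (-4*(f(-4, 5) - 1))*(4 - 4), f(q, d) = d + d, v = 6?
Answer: 5610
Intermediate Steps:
f(q, d) = 2*d
A = 0 (A = (-4*(2*5 - 1))*(4 - 4) = -4*(10 - 1)*0 = -4*9*0 = -36*0 = 0)
(((5 + v)*2 + A)*17)*15 = (((5 + 6)*2 + 0)*17)*15 = ((11*2 + 0)*17)*15 = ((22 + 0)*17)*15 = (22*17)*15 = 374*15 = 5610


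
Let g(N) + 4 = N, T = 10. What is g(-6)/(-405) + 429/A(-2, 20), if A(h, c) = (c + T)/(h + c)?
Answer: 104257/405 ≈ 257.42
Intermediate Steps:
A(h, c) = (10 + c)/(c + h) (A(h, c) = (c + 10)/(h + c) = (10 + c)/(c + h))
g(N) = -4 + N
g(-6)/(-405) + 429/A(-2, 20) = (-4 - 6)/(-405) + 429/(((10 + 20)/(20 - 2))) = -10*(-1/405) + 429/((30/18)) = 2/81 + 429/(((1/18)*30)) = 2/81 + 429/(5/3) = 2/81 + 429*(⅗) = 2/81 + 1287/5 = 104257/405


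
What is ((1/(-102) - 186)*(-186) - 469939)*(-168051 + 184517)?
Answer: -121861572800/17 ≈ -7.1683e+9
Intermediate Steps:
((1/(-102) - 186)*(-186) - 469939)*(-168051 + 184517) = ((-1/102 - 186)*(-186) - 469939)*16466 = (-18973/102*(-186) - 469939)*16466 = (588163/17 - 469939)*16466 = -7400800/17*16466 = -121861572800/17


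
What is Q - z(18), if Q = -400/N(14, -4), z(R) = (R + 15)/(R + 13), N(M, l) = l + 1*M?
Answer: -1273/31 ≈ -41.065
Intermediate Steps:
N(M, l) = M + l (N(M, l) = l + M = M + l)
z(R) = (15 + R)/(13 + R)
Q = -40 (Q = -400/(14 - 4) = -400/10 = -400*⅒ = -40)
Q - z(18) = -40 - (15 + 18)/(13 + 18) = -40 - 33/31 = -1273/31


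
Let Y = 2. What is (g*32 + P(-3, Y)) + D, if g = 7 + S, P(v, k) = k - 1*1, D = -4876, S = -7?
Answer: -4875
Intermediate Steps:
P(v, k) = -1 + k (P(v, k) = k - 1 = -1 + k)
g = 0 (g = 7 - 7 = 0)
(g*32 + P(-3, Y)) + D = (0*32 + (-1 + 2)) - 4876 = (0 + 1) - 4876 = 1 - 4876 = -4875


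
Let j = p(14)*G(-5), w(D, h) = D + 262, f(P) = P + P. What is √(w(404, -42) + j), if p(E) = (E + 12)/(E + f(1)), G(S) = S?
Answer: √10526/4 ≈ 25.649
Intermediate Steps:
f(P) = 2*P
p(E) = (12 + E)/(2 + E) (p(E) = (E + 12)/(E + 2*1) = (12 + E)/(E + 2) = (12 + E)/(2 + E))
w(D, h) = 262 + D
j = -65/8 (j = ((12 + 14)/(2 + 14))*(-5) = (26/16)*(-5) = ((1/16)*26)*(-5) = (13/8)*(-5) = -65/8 ≈ -8.1250)
√(w(404, -42) + j) = √((262 + 404) - 65/8) = √(666 - 65/8) = √(5263/8) = √10526/4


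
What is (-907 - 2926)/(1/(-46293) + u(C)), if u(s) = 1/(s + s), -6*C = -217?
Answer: -38504711973/138662 ≈ -2.7769e+5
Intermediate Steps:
C = 217/6 (C = -⅙*(-217) = 217/6 ≈ 36.167)
u(s) = 1/(2*s)
(-907 - 2926)/(1/(-46293) + u(C)) = (-907 - 2926)/(1/(-46293) + 1/(2*(217/6))) = -3833/(-1/46293 + (½)*(6/217)) = -3833/(-1/46293 + 3/217) = -3833/138662/10045581 = -3833*10045581/138662 = -38504711973/138662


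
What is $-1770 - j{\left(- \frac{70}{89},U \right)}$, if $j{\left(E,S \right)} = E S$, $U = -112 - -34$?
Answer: $- \frac{162990}{89} \approx -1831.3$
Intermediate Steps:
$U = -78$ ($U = -112 + 34 = -78$)
$-1770 - j{\left(- \frac{70}{89},U \right)} = -1770 - - \frac{70}{89} \left(-78\right) = -1770 - \left(-70\right) \frac{1}{89} \left(-78\right) = -1770 - \left(- \frac{70}{89}\right) \left(-78\right) = -1770 - \frac{5460}{89} = - \frac{162990}{89}$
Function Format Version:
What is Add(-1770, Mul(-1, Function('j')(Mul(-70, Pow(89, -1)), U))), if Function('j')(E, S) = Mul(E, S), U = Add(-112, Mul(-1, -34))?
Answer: Rational(-162990, 89) ≈ -1831.3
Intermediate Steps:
U = -78 (U = Add(-112, 34) = -78)
Add(-1770, Mul(-1, Function('j')(Mul(-70, Pow(89, -1)), U))) = Add(-1770, Mul(-1, Mul(Mul(-70, Pow(89, -1)), -78))) = Add(-1770, Mul(-1, Mul(Mul(-70, Rational(1, 89)), -78))) = Add(-1770, Mul(-1, Mul(Rational(-70, 89), -78))) = Add(-1770, Mul(-1, Rational(5460, 89))) = Add(-1770, Rational(-5460, 89)) = Rational(-162990, 89)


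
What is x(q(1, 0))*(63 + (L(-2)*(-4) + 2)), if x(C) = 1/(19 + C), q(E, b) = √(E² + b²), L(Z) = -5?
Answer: 17/4 ≈ 4.2500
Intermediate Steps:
x(q(1, 0))*(63 + (L(-2)*(-4) + 2)) = (63 + (-5*(-4) + 2))/(19 + √(1² + 0²)) = (63 + (20 + 2))/(19 + √(1 + 0)) = (63 + 22)/(19 + √1) = 85/(19 + 1) = 85/20 = (1/20)*85 = 17/4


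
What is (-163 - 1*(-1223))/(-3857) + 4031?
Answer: 15546507/3857 ≈ 4030.7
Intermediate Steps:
(-163 - 1*(-1223))/(-3857) + 4031 = (-163 + 1223)*(-1/3857) + 4031 = 1060*(-1/3857) + 4031 = -1060/3857 + 4031 = 15546507/3857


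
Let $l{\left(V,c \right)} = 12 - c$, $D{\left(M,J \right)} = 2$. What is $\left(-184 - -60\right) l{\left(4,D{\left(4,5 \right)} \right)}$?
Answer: $-1240$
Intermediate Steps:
$\left(-184 - -60\right) l{\left(4,D{\left(4,5 \right)} \right)} = \left(-184 - -60\right) \left(12 - 2\right) = \left(-184 + 60\right) \left(12 - 2\right) = \left(-124\right) 10 = -1240$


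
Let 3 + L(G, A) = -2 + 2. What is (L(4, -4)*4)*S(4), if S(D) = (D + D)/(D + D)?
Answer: -12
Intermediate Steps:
L(G, A) = -3 (L(G, A) = -3 + (-2 + 2) = -3 + 0 = -3)
S(D) = 1 (S(D) = (2*D)/((2*D)) = (2*D)*(1/(2*D)) = 1)
(L(4, -4)*4)*S(4) = -3*4*1 = -12*1 = -12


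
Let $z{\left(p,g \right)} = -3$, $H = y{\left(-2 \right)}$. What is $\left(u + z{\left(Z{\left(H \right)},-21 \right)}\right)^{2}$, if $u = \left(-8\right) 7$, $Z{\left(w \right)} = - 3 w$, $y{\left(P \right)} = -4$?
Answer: $3481$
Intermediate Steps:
$H = -4$
$u = -56$
$\left(u + z{\left(Z{\left(H \right)},-21 \right)}\right)^{2} = \left(-56 - 3\right)^{2} = \left(-59\right)^{2} = 3481$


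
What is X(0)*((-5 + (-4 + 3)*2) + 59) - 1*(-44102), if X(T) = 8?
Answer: 44518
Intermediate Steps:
X(0)*((-5 + (-4 + 3)*2) + 59) - 1*(-44102) = 8*((-5 + (-4 + 3)*2) + 59) - 1*(-44102) = 8*((-5 - 1*2) + 59) + 44102 = 8*((-5 - 2) + 59) + 44102 = 8*(-7 + 59) + 44102 = 8*52 + 44102 = 416 + 44102 = 44518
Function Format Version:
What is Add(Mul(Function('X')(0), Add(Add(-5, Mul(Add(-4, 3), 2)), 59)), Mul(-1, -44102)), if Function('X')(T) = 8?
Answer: 44518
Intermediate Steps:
Add(Mul(Function('X')(0), Add(Add(-5, Mul(Add(-4, 3), 2)), 59)), Mul(-1, -44102)) = Add(Mul(8, Add(Add(-5, Mul(Add(-4, 3), 2)), 59)), Mul(-1, -44102)) = Add(Mul(8, Add(Add(-5, Mul(-1, 2)), 59)), 44102) = Add(Mul(8, Add(Add(-5, -2), 59)), 44102) = Add(Mul(8, Add(-7, 59)), 44102) = Add(Mul(8, 52), 44102) = Add(416, 44102) = 44518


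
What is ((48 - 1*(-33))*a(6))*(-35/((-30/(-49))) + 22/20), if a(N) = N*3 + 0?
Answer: -408726/5 ≈ -81745.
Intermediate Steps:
a(N) = 3*N (a(N) = 3*N + 0 = 3*N)
((48 - 1*(-33))*a(6))*(-35/((-30/(-49))) + 22/20) = ((48 - 1*(-33))*(3*6))*(-35/((-30/(-49))) + 22/20) = ((48 + 33)*18)*(-35/((-30*(-1/49))) + 22*(1/20)) = (81*18)*(-35/30/49 + 11/10) = 1458*(-35*49/30 + 11/10) = 1458*(-343/6 + 11/10) = 1458*(-841/15) = -408726/5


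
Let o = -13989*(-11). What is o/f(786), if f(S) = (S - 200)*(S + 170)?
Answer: 153879/560216 ≈ 0.27468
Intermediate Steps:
f(S) = (-200 + S)*(170 + S)
o = 153879
o/f(786) = 153879/(-34000 + 786² - 30*786) = 153879/(-34000 + 617796 - 23580) = 153879/560216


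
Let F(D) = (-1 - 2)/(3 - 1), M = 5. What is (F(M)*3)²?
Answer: 81/4 ≈ 20.250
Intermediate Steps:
F(D) = -3/2
(F(M)*3)² = (-3/2*3)² = (-9/2)² = 81/4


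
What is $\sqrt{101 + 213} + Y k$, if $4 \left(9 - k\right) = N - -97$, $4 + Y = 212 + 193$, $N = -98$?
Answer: $\frac{14837}{4} + \sqrt{314} \approx 3727.0$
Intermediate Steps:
$Y = 401$ ($Y = -4 + \left(212 + 193\right) = -4 + 405 = 401$)
$k = \frac{37}{4}$ ($k = 9 - \frac{-98 - -97}{4} = 9 - \frac{-98 + 97}{4} = 9 - - \frac{1}{4} = 9 + \frac{1}{4} = \frac{37}{4} \approx 9.25$)
$\sqrt{101 + 213} + Y k = \sqrt{101 + 213} + 401 \cdot \frac{37}{4} = \sqrt{314} + \frac{14837}{4} = \frac{14837}{4} + \sqrt{314}$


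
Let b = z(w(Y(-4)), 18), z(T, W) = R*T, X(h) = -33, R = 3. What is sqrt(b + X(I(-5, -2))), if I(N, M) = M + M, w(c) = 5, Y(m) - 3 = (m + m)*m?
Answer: 3*I*sqrt(2) ≈ 4.2426*I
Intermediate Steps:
Y(m) = 3 + 2*m**2 (Y(m) = 3 + (m + m)*m = 3 + (2*m)*m = 3 + 2*m**2)
I(N, M) = 2*M
z(T, W) = 3*T
b = 15 (b = 3*5 = 15)
sqrt(b + X(I(-5, -2))) = sqrt(15 - 33) = sqrt(-18) = 3*I*sqrt(2)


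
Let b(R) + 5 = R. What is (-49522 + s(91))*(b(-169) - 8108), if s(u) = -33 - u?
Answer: 411168172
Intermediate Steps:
b(R) = -5 + R
(-49522 + s(91))*(b(-169) - 8108) = (-49522 + (-33 - 1*91))*((-5 - 169) - 8108) = (-49522 + (-33 - 91))*(-174 - 8108) = (-49522 - 124)*(-8282) = -49646*(-8282) = 411168172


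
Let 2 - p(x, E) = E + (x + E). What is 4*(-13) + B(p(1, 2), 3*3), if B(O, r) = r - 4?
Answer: -47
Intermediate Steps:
p(x, E) = 2 - x - 2*E (p(x, E) = 2 - (E + (x + E)) = 2 - (E + (E + x)) = 2 - (x + 2*E) = 2 + (-x - 2*E) = 2 - x - 2*E)
B(O, r) = -4 + r
4*(-13) + B(p(1, 2), 3*3) = 4*(-13) + (-4 + 3*3) = -52 + (-4 + 9) = -52 + 5 = -47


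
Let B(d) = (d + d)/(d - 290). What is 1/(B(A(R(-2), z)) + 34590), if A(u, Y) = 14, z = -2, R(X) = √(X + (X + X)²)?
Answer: 69/2386703 ≈ 2.8910e-5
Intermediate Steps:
R(X) = √(X + 4*X²) (R(X) = √(X + (2*X)²) = √(X + 4*X²))
B(d) = 2*d/(-290 + d) (B(d) = (2*d)/(-290 + d) = 2*d/(-290 + d))
1/(B(A(R(-2), z)) + 34590) = 1/(2*14/(-290 + 14) + 34590) = 1/(2*14/(-276) + 34590) = 1/(2*14*(-1/276) + 34590) = 1/(-7/69 + 34590) = 1/(2386703/69) = 69/2386703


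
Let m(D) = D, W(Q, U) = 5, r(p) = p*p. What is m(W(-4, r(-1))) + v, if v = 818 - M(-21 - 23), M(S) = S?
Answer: 867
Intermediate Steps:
r(p) = p**2
v = 862 (v = 818 - (-21 - 23) = 818 - 1*(-44) = 818 + 44 = 862)
m(W(-4, r(-1))) + v = 5 + 862 = 867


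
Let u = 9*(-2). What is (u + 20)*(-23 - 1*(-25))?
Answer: 4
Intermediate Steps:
u = -18
(u + 20)*(-23 - 1*(-25)) = (-18 + 20)*(-23 - 1*(-25)) = 2*(-23 + 25) = 2*2 = 4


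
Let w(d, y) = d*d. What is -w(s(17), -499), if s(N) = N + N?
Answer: -1156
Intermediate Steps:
s(N) = 2*N
w(d, y) = d²
-w(s(17), -499) = -(2*17)² = -1*34² = -1*1156 = -1156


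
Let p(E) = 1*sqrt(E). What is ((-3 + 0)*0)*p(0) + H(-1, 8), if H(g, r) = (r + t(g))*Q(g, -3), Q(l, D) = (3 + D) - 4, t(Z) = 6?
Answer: -56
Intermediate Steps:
Q(l, D) = -1 + D
H(g, r) = -24 - 4*r (H(g, r) = (r + 6)*(-1 - 3) = (6 + r)*(-4) = -24 - 4*r)
p(E) = sqrt(E)
((-3 + 0)*0)*p(0) + H(-1, 8) = ((-3 + 0)*0)*sqrt(0) + (-24 - 4*8) = -3*0*0 + (-24 - 32) = 0*0 - 56 = 0 - 56 = -56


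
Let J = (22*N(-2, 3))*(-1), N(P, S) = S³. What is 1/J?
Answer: -1/594 ≈ -0.0016835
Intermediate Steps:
J = -594 (J = (22*3³)*(-1) = (22*27)*(-1) = 594*(-1) = -594)
1/J = 1/(-594) = -1/594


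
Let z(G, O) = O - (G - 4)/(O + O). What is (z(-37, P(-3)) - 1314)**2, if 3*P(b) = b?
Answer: 7134241/4 ≈ 1.7836e+6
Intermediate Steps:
P(b) = b/3
z(G, O) = O - (-4 + G)/(2*O)
(z(-37, P(-3)) - 1314)**2 = ((2 + ((1/3)*(-3))**2 - 1/2*(-37))/(((1/3)*(-3))) - 1314)**2 = ((2 + (-1)**2 + 37/2)/(-1) - 1314)**2 = (-(2 + 1 + 37/2) - 1314)**2 = (-1*43/2 - 1314)**2 = (-43/2 - 1314)**2 = (-2671/2)**2 = 7134241/4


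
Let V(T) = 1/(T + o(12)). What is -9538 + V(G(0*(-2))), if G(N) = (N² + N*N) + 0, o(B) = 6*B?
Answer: -686735/72 ≈ -9538.0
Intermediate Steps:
G(N) = 2*N² (G(N) = (N² + N²) + 0 = 2*N² + 0 = 2*N²)
V(T) = 1/(72 + T) (V(T) = 1/(T + 6*12) = 1/(T + 72) = 1/(72 + T))
-9538 + V(G(0*(-2))) = -9538 + 1/(72 + 2*(0*(-2))²) = -9538 + 1/(72 + 2*0²) = -9538 + 1/(72 + 2*0) = -9538 + 1/(72 + 0) = -9538 + 1/72 = -686735/72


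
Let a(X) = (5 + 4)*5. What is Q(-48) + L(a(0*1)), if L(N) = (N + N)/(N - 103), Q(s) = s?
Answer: -1437/29 ≈ -49.552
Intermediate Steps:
a(X) = 45 (a(X) = 9*5 = 45)
L(N) = 2*N/(-103 + N) (L(N) = (2*N)/(-103 + N) = 2*N/(-103 + N))
Q(-48) + L(a(0*1)) = -48 + 2*45/(-103 + 45) = -48 + 2*45/(-58) = -48 + 2*45*(-1/58) = -48 - 45/29 = -1437/29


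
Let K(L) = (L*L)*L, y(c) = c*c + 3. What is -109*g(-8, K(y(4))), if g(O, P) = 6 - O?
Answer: -1526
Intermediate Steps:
y(c) = 3 + c² (y(c) = c² + 3 = 3 + c²)
K(L) = L³ (K(L) = L²*L = L³)
-109*g(-8, K(y(4))) = -109*(6 - 1*(-8)) = -109*(6 + 8) = -109*14 = -1526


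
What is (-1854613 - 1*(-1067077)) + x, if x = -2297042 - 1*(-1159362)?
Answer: -1925216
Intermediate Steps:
x = -1137680 (x = -2297042 + 1159362 = -1137680)
(-1854613 - 1*(-1067077)) + x = (-1854613 - 1*(-1067077)) - 1137680 = (-1854613 + 1067077) - 1137680 = -787536 - 1137680 = -1925216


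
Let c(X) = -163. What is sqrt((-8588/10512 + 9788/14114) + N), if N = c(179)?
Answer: I*sqrt(1558493233930895)/3090966 ≈ 12.772*I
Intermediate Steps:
N = -163
sqrt((-8588/10512 + 9788/14114) + N) = sqrt((-8588/10512 + 9788/14114) - 163) = sqrt((-8588*1/10512 + 9788*(1/14114)) - 163) = sqrt((-2147/2628 + 4894/7057) - 163) = sqrt(-2289947/18545796 - 163) = sqrt(-3025254695/18545796) = I*sqrt(1558493233930895)/3090966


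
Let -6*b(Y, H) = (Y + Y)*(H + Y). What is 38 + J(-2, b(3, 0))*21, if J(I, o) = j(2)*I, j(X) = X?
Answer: -46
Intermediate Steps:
b(Y, H) = -Y*(H + Y)/3 (b(Y, H) = -(Y + Y)*(H + Y)/6 = -2*Y*(H + Y)/6 = -Y*(H + Y)/3)
J(I, o) = 2*I
38 + J(-2, b(3, 0))*21 = 38 + (2*(-2))*21 = 38 - 4*21 = 38 - 84 = -46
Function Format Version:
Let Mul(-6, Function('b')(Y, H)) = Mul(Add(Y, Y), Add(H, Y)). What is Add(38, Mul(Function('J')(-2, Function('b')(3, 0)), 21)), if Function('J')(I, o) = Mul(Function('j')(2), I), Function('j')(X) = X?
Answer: -46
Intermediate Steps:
Function('b')(Y, H) = Mul(Rational(-1, 3), Y, Add(H, Y)) (Function('b')(Y, H) = Mul(Rational(-1, 6), Mul(Add(Y, Y), Add(H, Y))) = Mul(Rational(-1, 6), Mul(Mul(2, Y), Add(H, Y))) = Mul(Rational(-1, 6), Mul(2, Y, Add(H, Y))) = Mul(Rational(-1, 3), Y, Add(H, Y)))
Function('J')(I, o) = Mul(2, I)
Add(38, Mul(Function('J')(-2, Function('b')(3, 0)), 21)) = Add(38, Mul(Mul(2, -2), 21)) = Add(38, Mul(-4, 21)) = Add(38, -84) = -46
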